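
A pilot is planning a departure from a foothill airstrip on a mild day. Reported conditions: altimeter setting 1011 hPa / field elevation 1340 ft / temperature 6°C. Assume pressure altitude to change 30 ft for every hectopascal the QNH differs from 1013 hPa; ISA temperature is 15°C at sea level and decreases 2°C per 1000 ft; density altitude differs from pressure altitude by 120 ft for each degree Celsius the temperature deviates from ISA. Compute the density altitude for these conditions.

Pressure altitude = 1340 + (1013 − 1011) × 30 = 1340 + (+60) = 1400 ft.
ISA temperature at 1400 ft = 15 − 2 × (1400/1000) = 12.2°C.
ISA deviation = 6 − 12.2 = -6.2°C.
Density altitude = 1400 + 120 × (-6.2) = 656 ft.

656 ft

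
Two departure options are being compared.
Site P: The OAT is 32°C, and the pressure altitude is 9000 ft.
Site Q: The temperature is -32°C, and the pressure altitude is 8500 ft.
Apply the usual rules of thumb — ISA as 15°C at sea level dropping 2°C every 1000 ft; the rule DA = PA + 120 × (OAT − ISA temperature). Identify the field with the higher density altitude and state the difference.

Site P: ISA temp = -3°C, deviation +35°C, DA = 9000 + 120 × 35 = 13200 ft.
Site Q: ISA temp = -2°C, deviation -30°C, DA = 8500 + 120 × (-30) = 4900 ft.
Site P is higher by 13200 − 4900 = 8300 ft.

Site P by 8300 ft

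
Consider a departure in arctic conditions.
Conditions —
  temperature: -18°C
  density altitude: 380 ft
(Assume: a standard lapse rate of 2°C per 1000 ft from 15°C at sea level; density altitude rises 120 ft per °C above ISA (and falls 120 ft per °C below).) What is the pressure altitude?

3500 ft

DA = PA + 120 × (OAT − (15 − 2·PA/1000)) = PA + 120·OAT − 1800 + 0.24·PA = 1.24·PA + 120·OAT − 1800.
So 1.24·PA = 380 − 120 × (-18) + 1800 = 4340.
PA = 4340 / 1.24 = 3500 ft.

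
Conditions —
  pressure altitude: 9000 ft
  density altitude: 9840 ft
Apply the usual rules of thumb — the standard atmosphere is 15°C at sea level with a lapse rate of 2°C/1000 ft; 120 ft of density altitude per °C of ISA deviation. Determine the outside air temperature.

4°C

Density altitude − pressure altitude = 9840 − 9000 = +840 ft.
At 120 ft/°C that is an ISA deviation of 840/120 = +7°C.
ISA temperature at 9000 ft = 15 − 2 × (9000/1000) = -3°C.
OAT = ISA + deviation = -3 + (+7) = 4°C.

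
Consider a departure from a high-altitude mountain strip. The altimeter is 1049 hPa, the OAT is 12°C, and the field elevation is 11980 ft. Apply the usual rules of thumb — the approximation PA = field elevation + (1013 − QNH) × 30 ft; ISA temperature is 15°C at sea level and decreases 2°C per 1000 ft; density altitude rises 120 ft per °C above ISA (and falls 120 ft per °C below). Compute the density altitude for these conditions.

Pressure altitude = 11980 + (1013 − 1049) × 30 = 11980 + (-1080) = 10900 ft.
ISA temperature at 10900 ft = 15 − 2 × (10900/1000) = -6.8°C.
ISA deviation = 12 − (-6.8) = +18.8°C.
Density altitude = 10900 + 120 × (18.8) = 13156 ft.

13156 ft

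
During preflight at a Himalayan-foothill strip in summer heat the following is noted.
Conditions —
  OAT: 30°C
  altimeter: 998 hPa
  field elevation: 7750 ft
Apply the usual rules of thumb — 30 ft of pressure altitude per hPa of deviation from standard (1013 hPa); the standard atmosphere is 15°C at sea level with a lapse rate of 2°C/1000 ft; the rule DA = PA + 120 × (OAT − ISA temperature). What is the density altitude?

11968 ft

Pressure altitude = 7750 + (1013 − 998) × 30 = 7750 + (+450) = 8200 ft.
ISA temperature at 8200 ft = 15 − 2 × (8200/1000) = -1.4°C.
ISA deviation = 30 − (-1.4) = +31.4°C.
Density altitude = 8200 + 120 × (31.4) = 11968 ft.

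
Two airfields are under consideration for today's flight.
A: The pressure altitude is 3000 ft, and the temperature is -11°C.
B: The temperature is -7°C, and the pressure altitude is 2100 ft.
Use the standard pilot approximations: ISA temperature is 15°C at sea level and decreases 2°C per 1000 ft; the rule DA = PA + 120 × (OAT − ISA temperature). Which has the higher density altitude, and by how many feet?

A by 636 ft

A: ISA temp = 9°C, deviation -20°C, DA = 3000 + 120 × (-20) = 600 ft.
B: ISA temp = 10.8°C, deviation -17.8°C, DA = 2100 + 120 × (-17.8) = -36 ft.
A is higher by 600 − (-36) = 636 ft.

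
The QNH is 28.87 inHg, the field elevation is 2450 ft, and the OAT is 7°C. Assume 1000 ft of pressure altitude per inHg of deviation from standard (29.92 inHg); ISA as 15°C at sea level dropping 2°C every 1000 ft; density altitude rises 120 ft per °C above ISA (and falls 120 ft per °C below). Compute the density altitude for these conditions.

3380 ft

Pressure altitude = 2450 + (29.92 − 28.87) × 1000 = 2450 + (+1050) = 3500 ft.
ISA temperature at 3500 ft = 15 − 2 × (3500/1000) = 8°C.
ISA deviation = 7 − 8 = -1°C.
Density altitude = 3500 + 120 × (-1) = 3380 ft.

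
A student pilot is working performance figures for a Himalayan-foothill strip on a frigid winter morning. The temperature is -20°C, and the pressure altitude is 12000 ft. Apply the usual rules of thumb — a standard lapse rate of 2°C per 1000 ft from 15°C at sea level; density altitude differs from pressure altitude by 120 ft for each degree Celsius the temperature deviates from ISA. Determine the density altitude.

ISA temperature at 12000 ft = 15 − 2 × (12000/1000) = -9°C.
ISA deviation = -20 − (-9) = -11°C.
Density altitude = 12000 + 120 × (-11) = 12000 + (-1320) = 10680 ft.

10680 ft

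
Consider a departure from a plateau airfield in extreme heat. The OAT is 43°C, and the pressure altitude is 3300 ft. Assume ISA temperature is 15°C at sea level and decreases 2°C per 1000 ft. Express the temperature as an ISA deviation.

ISA+34.6°C

ISA temperature at 3300 ft = 15 − 2 × (3300/1000) = 8.4°C.
Deviation = OAT − ISA = 43 − 8.4 = +34.6°C.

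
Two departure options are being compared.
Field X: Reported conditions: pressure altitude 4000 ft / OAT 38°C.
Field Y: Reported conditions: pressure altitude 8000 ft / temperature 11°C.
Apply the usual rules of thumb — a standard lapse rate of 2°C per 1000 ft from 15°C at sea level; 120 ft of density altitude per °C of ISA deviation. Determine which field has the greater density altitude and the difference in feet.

Field Y by 1720 ft

Field X: ISA temp = 7°C, deviation +31°C, DA = 4000 + 120 × 31 = 7720 ft.
Field Y: ISA temp = -1°C, deviation +12°C, DA = 8000 + 120 × 12 = 9440 ft.
Field Y is higher by 9440 − 7720 = 1720 ft.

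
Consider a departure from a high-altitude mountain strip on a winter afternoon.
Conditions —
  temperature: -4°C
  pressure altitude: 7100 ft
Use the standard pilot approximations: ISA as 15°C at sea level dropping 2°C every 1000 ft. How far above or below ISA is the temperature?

ISA temperature at 7100 ft = 15 − 2 × (7100/1000) = 0.8°C.
Deviation = OAT − ISA = -4 − 0.8 = -4.8°C.

ISA-4.8°C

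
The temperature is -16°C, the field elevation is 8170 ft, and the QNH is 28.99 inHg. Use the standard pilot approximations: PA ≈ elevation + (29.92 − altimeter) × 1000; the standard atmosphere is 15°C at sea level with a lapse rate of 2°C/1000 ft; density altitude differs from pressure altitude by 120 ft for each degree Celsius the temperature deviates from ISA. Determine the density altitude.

7564 ft

Pressure altitude = 8170 + (29.92 − 28.99) × 1000 = 8170 + (+930) = 9100 ft.
ISA temperature at 9100 ft = 15 − 2 × (9100/1000) = -3.2°C.
ISA deviation = -16 − (-3.2) = -12.8°C.
Density altitude = 9100 + 120 × (-12.8) = 7564 ft.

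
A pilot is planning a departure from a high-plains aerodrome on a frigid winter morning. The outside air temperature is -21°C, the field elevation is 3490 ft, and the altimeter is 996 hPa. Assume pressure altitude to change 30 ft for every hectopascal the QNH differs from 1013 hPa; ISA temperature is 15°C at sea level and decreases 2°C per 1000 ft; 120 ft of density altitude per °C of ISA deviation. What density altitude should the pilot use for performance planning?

640 ft

Pressure altitude = 3490 + (1013 − 996) × 30 = 3490 + (+510) = 4000 ft.
ISA temperature at 4000 ft = 15 − 2 × (4000/1000) = 7°C.
ISA deviation = -21 − 7 = -28°C.
Density altitude = 4000 + 120 × (-28) = 640 ft.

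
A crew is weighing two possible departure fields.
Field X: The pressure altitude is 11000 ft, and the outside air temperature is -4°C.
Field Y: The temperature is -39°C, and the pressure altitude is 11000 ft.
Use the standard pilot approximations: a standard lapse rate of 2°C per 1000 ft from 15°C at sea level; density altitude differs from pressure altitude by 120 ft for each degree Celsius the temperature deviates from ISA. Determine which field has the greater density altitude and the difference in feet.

Field X by 4200 ft

Field X: ISA temp = -7°C, deviation +3°C, DA = 11000 + 120 × 3 = 11360 ft.
Field Y: ISA temp = -7°C, deviation -32°C, DA = 11000 + 120 × (-32) = 7160 ft.
Field X is higher by 11360 − 7160 = 4200 ft.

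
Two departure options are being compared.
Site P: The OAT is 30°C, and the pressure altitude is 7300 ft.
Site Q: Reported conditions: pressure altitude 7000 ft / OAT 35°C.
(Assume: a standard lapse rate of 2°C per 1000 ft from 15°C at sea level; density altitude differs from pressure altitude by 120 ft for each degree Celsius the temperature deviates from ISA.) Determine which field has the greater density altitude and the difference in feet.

Site Q by 228 ft

Site P: ISA temp = 0.4°C, deviation +29.6°C, DA = 7300 + 120 × 29.6 = 10852 ft.
Site Q: ISA temp = 1°C, deviation +34°C, DA = 7000 + 120 × 34 = 11080 ft.
Site Q is higher by 11080 − 10852 = 228 ft.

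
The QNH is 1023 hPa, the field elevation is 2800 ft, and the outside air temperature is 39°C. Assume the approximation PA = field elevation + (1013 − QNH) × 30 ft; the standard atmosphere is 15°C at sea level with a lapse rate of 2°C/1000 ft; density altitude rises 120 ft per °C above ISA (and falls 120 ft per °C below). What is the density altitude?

Pressure altitude = 2800 + (1013 − 1023) × 30 = 2800 + (-300) = 2500 ft.
ISA temperature at 2500 ft = 15 − 2 × (2500/1000) = 10°C.
ISA deviation = 39 − 10 = +29°C.
Density altitude = 2500 + 120 × (29) = 5980 ft.

5980 ft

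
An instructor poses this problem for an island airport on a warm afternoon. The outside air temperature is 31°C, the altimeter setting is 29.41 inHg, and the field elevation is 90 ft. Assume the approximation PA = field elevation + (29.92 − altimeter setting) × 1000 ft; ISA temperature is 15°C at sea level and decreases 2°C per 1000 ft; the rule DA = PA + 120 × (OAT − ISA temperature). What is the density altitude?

Pressure altitude = 90 + (29.92 − 29.41) × 1000 = 90 + (+510) = 600 ft.
ISA temperature at 600 ft = 15 − 2 × (600/1000) = 13.8°C.
ISA deviation = 31 − 13.8 = +17.2°C.
Density altitude = 600 + 120 × (17.2) = 2664 ft.

2664 ft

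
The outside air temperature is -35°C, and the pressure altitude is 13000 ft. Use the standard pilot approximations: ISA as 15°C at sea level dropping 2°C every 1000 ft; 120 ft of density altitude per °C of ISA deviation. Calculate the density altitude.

ISA temperature at 13000 ft = 15 − 2 × (13000/1000) = -11°C.
ISA deviation = -35 − (-11) = -24°C.
Density altitude = 13000 + 120 × (-24) = 13000 + (-2880) = 10120 ft.

10120 ft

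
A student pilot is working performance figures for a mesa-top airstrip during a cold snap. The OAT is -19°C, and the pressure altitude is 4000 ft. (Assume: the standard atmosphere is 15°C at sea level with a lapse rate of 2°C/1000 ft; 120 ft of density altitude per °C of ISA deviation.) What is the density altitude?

880 ft

ISA temperature at 4000 ft = 15 − 2 × (4000/1000) = 7°C.
ISA deviation = -19 − 7 = -26°C.
Density altitude = 4000 + 120 × (-26) = 4000 + (-3120) = 880 ft.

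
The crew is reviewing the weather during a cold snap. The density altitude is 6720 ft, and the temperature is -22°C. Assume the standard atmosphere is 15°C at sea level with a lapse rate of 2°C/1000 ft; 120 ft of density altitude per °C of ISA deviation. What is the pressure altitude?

DA = PA + 120 × (OAT − (15 − 2·PA/1000)) = PA + 120·OAT − 1800 + 0.24·PA = 1.24·PA + 120·OAT − 1800.
So 1.24·PA = 6720 − 120 × (-22) + 1800 = 11160.
PA = 11160 / 1.24 = 9000 ft.

9000 ft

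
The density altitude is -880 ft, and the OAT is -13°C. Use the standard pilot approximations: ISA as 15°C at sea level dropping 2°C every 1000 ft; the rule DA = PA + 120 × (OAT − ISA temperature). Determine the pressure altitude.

DA = PA + 120 × (OAT − (15 − 2·PA/1000)) = PA + 120·OAT − 1800 + 0.24·PA = 1.24·PA + 120·OAT − 1800.
So 1.24·PA = -880 − 120 × (-13) + 1800 = 2480.
PA = 2480 / 1.24 = 2000 ft.

2000 ft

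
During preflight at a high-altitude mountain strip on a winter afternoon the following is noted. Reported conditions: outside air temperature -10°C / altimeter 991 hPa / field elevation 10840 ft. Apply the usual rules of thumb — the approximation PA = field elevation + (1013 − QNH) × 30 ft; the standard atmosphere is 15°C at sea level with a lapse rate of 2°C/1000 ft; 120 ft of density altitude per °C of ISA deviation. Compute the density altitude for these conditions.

Pressure altitude = 10840 + (1013 − 991) × 30 = 10840 + (+660) = 11500 ft.
ISA temperature at 11500 ft = 15 − 2 × (11500/1000) = -8°C.
ISA deviation = -10 − (-8) = -2°C.
Density altitude = 11500 + 120 × (-2) = 11260 ft.

11260 ft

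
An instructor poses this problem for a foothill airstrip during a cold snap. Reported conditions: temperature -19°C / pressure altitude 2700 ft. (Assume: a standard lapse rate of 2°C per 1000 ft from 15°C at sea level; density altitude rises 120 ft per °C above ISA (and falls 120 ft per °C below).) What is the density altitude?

ISA temperature at 2700 ft = 15 − 2 × (2700/1000) = 9.6°C.
ISA deviation = -19 − 9.6 = -28.6°C.
Density altitude = 2700 + 120 × (-28.6) = 2700 + (-3432) = -732 ft.

-732 ft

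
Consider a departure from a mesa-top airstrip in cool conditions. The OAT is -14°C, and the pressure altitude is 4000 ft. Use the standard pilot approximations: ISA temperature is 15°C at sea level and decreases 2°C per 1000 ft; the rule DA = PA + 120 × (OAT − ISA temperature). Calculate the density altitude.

ISA temperature at 4000 ft = 15 − 2 × (4000/1000) = 7°C.
ISA deviation = -14 − 7 = -21°C.
Density altitude = 4000 + 120 × (-21) = 4000 + (-2520) = 1480 ft.

1480 ft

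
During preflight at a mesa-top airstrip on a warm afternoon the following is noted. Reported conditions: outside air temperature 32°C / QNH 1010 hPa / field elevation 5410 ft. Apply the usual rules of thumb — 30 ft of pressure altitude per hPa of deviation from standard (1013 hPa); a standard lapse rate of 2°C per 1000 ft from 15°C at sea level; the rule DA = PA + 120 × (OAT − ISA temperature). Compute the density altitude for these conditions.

8860 ft

Pressure altitude = 5410 + (1013 − 1010) × 30 = 5410 + (+90) = 5500 ft.
ISA temperature at 5500 ft = 15 − 2 × (5500/1000) = 4°C.
ISA deviation = 32 − 4 = +28°C.
Density altitude = 5500 + 120 × (28) = 8860 ft.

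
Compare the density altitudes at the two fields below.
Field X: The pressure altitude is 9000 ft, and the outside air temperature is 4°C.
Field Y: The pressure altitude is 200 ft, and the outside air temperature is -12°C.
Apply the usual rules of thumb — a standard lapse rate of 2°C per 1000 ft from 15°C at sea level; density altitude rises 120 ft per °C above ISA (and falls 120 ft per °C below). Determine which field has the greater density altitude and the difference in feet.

Field X: ISA temp = -3°C, deviation +7°C, DA = 9000 + 120 × 7 = 9840 ft.
Field Y: ISA temp = 14.6°C, deviation -26.6°C, DA = 200 + 120 × (-26.6) = -2992 ft.
Field X is higher by 9840 − (-2992) = 12832 ft.

Field X by 12832 ft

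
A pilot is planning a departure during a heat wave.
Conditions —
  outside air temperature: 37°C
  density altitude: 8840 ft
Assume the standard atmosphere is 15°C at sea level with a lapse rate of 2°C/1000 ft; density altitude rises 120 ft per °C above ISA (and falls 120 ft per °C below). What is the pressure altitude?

DA = PA + 120 × (OAT − (15 − 2·PA/1000)) = PA + 120·OAT − 1800 + 0.24·PA = 1.24·PA + 120·OAT − 1800.
So 1.24·PA = 8840 − 120 × 37 + 1800 = 6200.
PA = 6200 / 1.24 = 5000 ft.

5000 ft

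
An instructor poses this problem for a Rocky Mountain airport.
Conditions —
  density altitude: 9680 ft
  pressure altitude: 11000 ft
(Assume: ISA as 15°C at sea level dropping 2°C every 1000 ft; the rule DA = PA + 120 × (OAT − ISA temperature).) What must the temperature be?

Density altitude − pressure altitude = 9680 − 11000 = -1320 ft.
At 120 ft/°C that is an ISA deviation of -1320/120 = -11°C.
ISA temperature at 11000 ft = 15 − 2 × (11000/1000) = -7°C.
OAT = ISA + deviation = -7 + (-11) = -18°C.

-18°C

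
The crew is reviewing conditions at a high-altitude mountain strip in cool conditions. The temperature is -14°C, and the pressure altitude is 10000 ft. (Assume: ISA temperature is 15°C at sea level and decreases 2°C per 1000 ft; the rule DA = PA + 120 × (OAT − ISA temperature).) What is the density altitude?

8920 ft

ISA temperature at 10000 ft = 15 − 2 × (10000/1000) = -5°C.
ISA deviation = -14 − (-5) = -9°C.
Density altitude = 10000 + 120 × (-9) = 10000 + (-1080) = 8920 ft.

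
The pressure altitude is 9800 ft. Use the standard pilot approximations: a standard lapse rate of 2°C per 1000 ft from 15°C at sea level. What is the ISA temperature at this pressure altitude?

ISA temperature = 15 − 2 × (9800/1000) = 15 − 19.6 = -4.6°C.

-4.6°C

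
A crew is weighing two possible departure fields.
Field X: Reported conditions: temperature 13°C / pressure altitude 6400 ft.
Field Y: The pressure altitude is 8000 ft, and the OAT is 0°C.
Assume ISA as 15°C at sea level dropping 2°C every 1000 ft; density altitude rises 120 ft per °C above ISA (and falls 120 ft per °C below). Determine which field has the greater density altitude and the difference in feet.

Field Y by 424 ft

Field X: ISA temp = 2.2°C, deviation +10.8°C, DA = 6400 + 120 × 10.8 = 7696 ft.
Field Y: ISA temp = -1°C, deviation +1°C, DA = 8000 + 120 × 1 = 8120 ft.
Field Y is higher by 8120 − 7696 = 424 ft.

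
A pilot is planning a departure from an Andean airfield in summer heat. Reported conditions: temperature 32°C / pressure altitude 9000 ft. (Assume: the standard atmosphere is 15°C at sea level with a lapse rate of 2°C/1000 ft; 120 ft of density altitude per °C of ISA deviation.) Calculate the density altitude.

ISA temperature at 9000 ft = 15 − 2 × (9000/1000) = -3°C.
ISA deviation = 32 − (-3) = +35°C.
Density altitude = 9000 + 120 × (35) = 9000 + (+4200) = 13200 ft.

13200 ft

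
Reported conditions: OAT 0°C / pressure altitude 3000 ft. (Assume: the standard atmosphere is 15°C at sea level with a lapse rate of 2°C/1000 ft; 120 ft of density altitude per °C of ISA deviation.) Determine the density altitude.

1920 ft

ISA temperature at 3000 ft = 15 − 2 × (3000/1000) = 9°C.
ISA deviation = 0 − 9 = -9°C.
Density altitude = 3000 + 120 × (-9) = 3000 + (-1080) = 1920 ft.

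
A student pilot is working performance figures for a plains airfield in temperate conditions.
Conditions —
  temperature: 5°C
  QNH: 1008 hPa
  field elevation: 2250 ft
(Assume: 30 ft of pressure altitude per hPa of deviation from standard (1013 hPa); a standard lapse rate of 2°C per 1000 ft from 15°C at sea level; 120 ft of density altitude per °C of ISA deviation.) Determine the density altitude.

1776 ft

Pressure altitude = 2250 + (1013 − 1008) × 30 = 2250 + (+150) = 2400 ft.
ISA temperature at 2400 ft = 15 − 2 × (2400/1000) = 10.2°C.
ISA deviation = 5 − 10.2 = -5.2°C.
Density altitude = 2400 + 120 × (-5.2) = 1776 ft.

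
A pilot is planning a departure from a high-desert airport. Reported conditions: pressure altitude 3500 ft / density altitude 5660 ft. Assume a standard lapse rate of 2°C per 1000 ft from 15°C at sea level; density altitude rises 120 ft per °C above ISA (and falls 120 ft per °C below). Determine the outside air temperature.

Density altitude − pressure altitude = 5660 − 3500 = +2160 ft.
At 120 ft/°C that is an ISA deviation of 2160/120 = +18°C.
ISA temperature at 3500 ft = 15 − 2 × (3500/1000) = 8°C.
OAT = ISA + deviation = 8 + (+18) = 26°C.

26°C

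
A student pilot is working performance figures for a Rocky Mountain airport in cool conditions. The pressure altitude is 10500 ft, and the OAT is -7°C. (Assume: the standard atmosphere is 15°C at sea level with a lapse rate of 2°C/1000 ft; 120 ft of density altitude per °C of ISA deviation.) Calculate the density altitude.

ISA temperature at 10500 ft = 15 − 2 × (10500/1000) = -6°C.
ISA deviation = -7 − (-6) = -1°C.
Density altitude = 10500 + 120 × (-1) = 10500 + (-120) = 10380 ft.

10380 ft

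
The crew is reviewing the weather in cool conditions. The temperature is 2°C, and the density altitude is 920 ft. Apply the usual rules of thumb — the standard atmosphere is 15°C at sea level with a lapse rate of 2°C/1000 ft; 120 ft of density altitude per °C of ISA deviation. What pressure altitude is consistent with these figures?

2000 ft

DA = PA + 120 × (OAT − (15 − 2·PA/1000)) = PA + 120·OAT − 1800 + 0.24·PA = 1.24·PA + 120·OAT − 1800.
So 1.24·PA = 920 − 120 × 2 + 1800 = 2480.
PA = 2480 / 1.24 = 2000 ft.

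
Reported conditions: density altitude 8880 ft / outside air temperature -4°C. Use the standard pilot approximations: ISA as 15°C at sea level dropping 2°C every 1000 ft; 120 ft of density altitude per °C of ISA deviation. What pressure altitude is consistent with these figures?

9000 ft

DA = PA + 120 × (OAT − (15 − 2·PA/1000)) = PA + 120·OAT − 1800 + 0.24·PA = 1.24·PA + 120·OAT − 1800.
So 1.24·PA = 8880 − 120 × (-4) + 1800 = 11160.
PA = 11160 / 1.24 = 9000 ft.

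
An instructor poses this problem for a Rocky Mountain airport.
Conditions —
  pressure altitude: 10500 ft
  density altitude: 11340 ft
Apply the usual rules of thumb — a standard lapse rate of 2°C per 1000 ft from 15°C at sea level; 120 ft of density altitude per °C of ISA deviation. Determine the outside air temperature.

1°C

Density altitude − pressure altitude = 11340 − 10500 = +840 ft.
At 120 ft/°C that is an ISA deviation of 840/120 = +7°C.
ISA temperature at 10500 ft = 15 − 2 × (10500/1000) = -6°C.
OAT = ISA + deviation = -6 + (+7) = 1°C.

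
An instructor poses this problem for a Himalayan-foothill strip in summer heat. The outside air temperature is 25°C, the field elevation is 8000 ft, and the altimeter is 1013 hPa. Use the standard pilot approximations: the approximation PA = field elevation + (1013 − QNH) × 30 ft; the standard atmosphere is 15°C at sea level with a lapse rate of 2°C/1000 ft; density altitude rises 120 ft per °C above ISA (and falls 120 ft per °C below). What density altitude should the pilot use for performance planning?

Pressure altitude = 8000 + (1013 − 1013) × 30 = 8000 + (0) = 8000 ft.
ISA temperature at 8000 ft = 15 − 2 × (8000/1000) = -1°C.
ISA deviation = 25 − (-1) = +26°C.
Density altitude = 8000 + 120 × (26) = 11120 ft.

11120 ft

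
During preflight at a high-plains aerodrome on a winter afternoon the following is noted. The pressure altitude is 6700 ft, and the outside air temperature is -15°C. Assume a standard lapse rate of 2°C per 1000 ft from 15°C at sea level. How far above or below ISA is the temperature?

ISA temperature at 6700 ft = 15 − 2 × (6700/1000) = 1.6°C.
Deviation = OAT − ISA = -15 − 1.6 = -16.6°C.

ISA-16.6°C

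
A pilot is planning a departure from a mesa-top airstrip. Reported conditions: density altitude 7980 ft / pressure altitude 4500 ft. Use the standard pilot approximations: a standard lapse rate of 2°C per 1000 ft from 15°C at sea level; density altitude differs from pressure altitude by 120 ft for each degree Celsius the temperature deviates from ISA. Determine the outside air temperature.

35°C

Density altitude − pressure altitude = 7980 − 4500 = +3480 ft.
At 120 ft/°C that is an ISA deviation of 3480/120 = +29°C.
ISA temperature at 4500 ft = 15 − 2 × (4500/1000) = 6°C.
OAT = ISA + deviation = 6 + (+29) = 35°C.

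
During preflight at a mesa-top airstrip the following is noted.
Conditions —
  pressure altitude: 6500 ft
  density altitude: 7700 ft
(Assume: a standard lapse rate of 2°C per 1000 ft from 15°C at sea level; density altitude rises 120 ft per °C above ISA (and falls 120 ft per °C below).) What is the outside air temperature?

Density altitude − pressure altitude = 7700 − 6500 = +1200 ft.
At 120 ft/°C that is an ISA deviation of 1200/120 = +10°C.
ISA temperature at 6500 ft = 15 − 2 × (6500/1000) = 2°C.
OAT = ISA + deviation = 2 + (+10) = 12°C.

12°C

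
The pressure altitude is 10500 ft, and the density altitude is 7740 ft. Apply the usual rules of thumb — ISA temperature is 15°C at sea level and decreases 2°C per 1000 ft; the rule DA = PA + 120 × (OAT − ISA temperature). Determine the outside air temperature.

-29°C

Density altitude − pressure altitude = 7740 − 10500 = -2760 ft.
At 120 ft/°C that is an ISA deviation of -2760/120 = -23°C.
ISA temperature at 10500 ft = 15 − 2 × (10500/1000) = -6°C.
OAT = ISA + deviation = -6 + (-23) = -29°C.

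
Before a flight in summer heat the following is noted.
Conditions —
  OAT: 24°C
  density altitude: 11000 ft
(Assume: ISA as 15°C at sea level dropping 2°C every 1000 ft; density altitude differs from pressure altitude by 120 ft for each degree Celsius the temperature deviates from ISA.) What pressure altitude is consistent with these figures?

8000 ft

DA = PA + 120 × (OAT − (15 − 2·PA/1000)) = PA + 120·OAT − 1800 + 0.24·PA = 1.24·PA + 120·OAT − 1800.
So 1.24·PA = 11000 − 120 × 24 + 1800 = 9920.
PA = 9920 / 1.24 = 8000 ft.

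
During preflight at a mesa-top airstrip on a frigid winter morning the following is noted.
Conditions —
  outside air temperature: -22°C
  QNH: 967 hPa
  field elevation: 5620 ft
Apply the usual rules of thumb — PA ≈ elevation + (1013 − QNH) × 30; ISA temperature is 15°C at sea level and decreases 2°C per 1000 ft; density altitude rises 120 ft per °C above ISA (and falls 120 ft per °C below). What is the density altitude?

Pressure altitude = 5620 + (1013 − 967) × 30 = 5620 + (+1380) = 7000 ft.
ISA temperature at 7000 ft = 15 − 2 × (7000/1000) = 1°C.
ISA deviation = -22 − 1 = -23°C.
Density altitude = 7000 + 120 × (-23) = 4240 ft.

4240 ft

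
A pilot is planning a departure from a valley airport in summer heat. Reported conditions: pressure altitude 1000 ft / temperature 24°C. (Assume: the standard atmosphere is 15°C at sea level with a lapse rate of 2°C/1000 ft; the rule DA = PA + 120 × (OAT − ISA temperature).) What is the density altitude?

2320 ft

ISA temperature at 1000 ft = 15 − 2 × (1000/1000) = 13°C.
ISA deviation = 24 − 13 = +11°C.
Density altitude = 1000 + 120 × (11) = 1000 + (+1320) = 2320 ft.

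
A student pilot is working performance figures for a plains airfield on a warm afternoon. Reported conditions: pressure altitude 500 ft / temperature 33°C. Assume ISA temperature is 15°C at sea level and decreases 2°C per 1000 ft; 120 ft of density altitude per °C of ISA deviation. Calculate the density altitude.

ISA temperature at 500 ft = 15 − 2 × (500/1000) = 14°C.
ISA deviation = 33 − 14 = +19°C.
Density altitude = 500 + 120 × (19) = 500 + (+2280) = 2780 ft.

2780 ft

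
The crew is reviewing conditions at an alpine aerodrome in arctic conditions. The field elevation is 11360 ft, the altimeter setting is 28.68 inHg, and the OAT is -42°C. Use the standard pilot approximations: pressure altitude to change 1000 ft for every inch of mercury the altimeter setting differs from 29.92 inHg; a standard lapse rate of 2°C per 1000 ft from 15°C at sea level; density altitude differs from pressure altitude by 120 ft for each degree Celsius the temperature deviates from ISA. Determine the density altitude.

8784 ft

Pressure altitude = 11360 + (29.92 − 28.68) × 1000 = 11360 + (+1240) = 12600 ft.
ISA temperature at 12600 ft = 15 − 2 × (12600/1000) = -10.2°C.
ISA deviation = -42 − (-10.2) = -31.8°C.
Density altitude = 12600 + 120 × (-31.8) = 8784 ft.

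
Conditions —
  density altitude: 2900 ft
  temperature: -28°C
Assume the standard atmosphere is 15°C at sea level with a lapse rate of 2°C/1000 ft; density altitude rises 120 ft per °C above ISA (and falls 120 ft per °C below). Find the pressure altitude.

DA = PA + 120 × (OAT − (15 − 2·PA/1000)) = PA + 120·OAT − 1800 + 0.24·PA = 1.24·PA + 120·OAT − 1800.
So 1.24·PA = 2900 − 120 × (-28) + 1800 = 8060.
PA = 8060 / 1.24 = 6500 ft.

6500 ft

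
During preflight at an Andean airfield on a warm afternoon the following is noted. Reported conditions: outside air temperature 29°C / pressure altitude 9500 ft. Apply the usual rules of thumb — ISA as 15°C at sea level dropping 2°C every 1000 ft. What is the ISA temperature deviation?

ISA temperature at 9500 ft = 15 − 2 × (9500/1000) = -4°C.
Deviation = OAT − ISA = 29 − (-4) = +33°C.

ISA+33°C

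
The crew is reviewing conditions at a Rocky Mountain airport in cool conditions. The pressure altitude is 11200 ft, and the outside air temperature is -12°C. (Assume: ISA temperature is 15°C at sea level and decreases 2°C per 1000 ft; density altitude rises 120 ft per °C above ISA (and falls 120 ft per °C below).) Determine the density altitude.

ISA temperature at 11200 ft = 15 − 2 × (11200/1000) = -7.4°C.
ISA deviation = -12 − (-7.4) = -4.6°C.
Density altitude = 11200 + 120 × (-4.6) = 11200 + (-552) = 10648 ft.

10648 ft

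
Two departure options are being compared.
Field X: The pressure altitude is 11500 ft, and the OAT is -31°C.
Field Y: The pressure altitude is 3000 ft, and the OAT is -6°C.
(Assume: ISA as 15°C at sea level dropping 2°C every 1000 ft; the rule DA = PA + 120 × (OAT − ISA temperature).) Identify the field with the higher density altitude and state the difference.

Field X by 7540 ft

Field X: ISA temp = -8°C, deviation -23°C, DA = 11500 + 120 × (-23) = 8740 ft.
Field Y: ISA temp = 9°C, deviation -15°C, DA = 3000 + 120 × (-15) = 1200 ft.
Field X is higher by 8740 − 1200 = 7540 ft.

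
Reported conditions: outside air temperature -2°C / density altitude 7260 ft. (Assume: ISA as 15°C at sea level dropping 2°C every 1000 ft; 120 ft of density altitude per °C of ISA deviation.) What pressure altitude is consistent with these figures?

DA = PA + 120 × (OAT − (15 − 2·PA/1000)) = PA + 120·OAT − 1800 + 0.24·PA = 1.24·PA + 120·OAT − 1800.
So 1.24·PA = 7260 − 120 × (-2) + 1800 = 9300.
PA = 9300 / 1.24 = 7500 ft.

7500 ft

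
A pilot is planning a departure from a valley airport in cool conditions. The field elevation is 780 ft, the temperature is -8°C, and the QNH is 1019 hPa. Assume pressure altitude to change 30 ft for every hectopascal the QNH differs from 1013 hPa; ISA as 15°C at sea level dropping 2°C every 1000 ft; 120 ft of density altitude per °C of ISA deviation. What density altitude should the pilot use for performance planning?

-2016 ft

Pressure altitude = 780 + (1013 − 1019) × 30 = 780 + (-180) = 600 ft.
ISA temperature at 600 ft = 15 − 2 × (600/1000) = 13.8°C.
ISA deviation = -8 − 13.8 = -21.8°C.
Density altitude = 600 + 120 × (-21.8) = -2016 ft.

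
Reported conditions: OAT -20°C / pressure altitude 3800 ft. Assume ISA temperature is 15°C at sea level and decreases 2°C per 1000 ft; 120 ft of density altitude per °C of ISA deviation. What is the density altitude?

512 ft

ISA temperature at 3800 ft = 15 − 2 × (3800/1000) = 7.4°C.
ISA deviation = -20 − 7.4 = -27.4°C.
Density altitude = 3800 + 120 × (-27.4) = 3800 + (-3288) = 512 ft.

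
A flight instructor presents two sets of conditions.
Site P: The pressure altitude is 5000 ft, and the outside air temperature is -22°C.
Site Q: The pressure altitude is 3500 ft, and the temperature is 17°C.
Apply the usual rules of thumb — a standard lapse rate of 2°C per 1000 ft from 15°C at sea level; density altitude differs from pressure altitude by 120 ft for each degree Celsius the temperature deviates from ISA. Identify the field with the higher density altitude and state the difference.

Site P: ISA temp = 5°C, deviation -27°C, DA = 5000 + 120 × (-27) = 1760 ft.
Site Q: ISA temp = 8°C, deviation +9°C, DA = 3500 + 120 × 9 = 4580 ft.
Site Q is higher by 4580 − 1760 = 2820 ft.

Site Q by 2820 ft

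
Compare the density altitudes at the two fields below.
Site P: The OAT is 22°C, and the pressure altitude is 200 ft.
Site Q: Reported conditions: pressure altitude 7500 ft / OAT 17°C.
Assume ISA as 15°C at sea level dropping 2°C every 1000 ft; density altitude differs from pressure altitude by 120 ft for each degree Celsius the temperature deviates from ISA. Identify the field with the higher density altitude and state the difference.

Site P: ISA temp = 14.6°C, deviation +7.4°C, DA = 200 + 120 × 7.4 = 1088 ft.
Site Q: ISA temp = 0°C, deviation +17°C, DA = 7500 + 120 × 17 = 9540 ft.
Site Q is higher by 9540 − 1088 = 8452 ft.

Site Q by 8452 ft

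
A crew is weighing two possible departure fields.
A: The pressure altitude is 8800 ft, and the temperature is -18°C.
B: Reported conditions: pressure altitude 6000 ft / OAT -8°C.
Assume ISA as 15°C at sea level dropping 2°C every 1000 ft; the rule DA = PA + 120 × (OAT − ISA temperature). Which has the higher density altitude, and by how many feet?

A by 2272 ft

A: ISA temp = -2.6°C, deviation -15.4°C, DA = 8800 + 120 × (-15.4) = 6952 ft.
B: ISA temp = 3°C, deviation -11°C, DA = 6000 + 120 × (-11) = 4680 ft.
A is higher by 6952 − 4680 = 2272 ft.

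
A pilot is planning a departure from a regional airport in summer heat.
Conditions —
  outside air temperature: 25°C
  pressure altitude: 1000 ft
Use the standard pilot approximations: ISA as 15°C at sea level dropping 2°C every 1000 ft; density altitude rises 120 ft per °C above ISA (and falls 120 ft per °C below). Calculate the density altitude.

2440 ft

ISA temperature at 1000 ft = 15 − 2 × (1000/1000) = 13°C.
ISA deviation = 25 − 13 = +12°C.
Density altitude = 1000 + 120 × (12) = 1000 + (+1440) = 2440 ft.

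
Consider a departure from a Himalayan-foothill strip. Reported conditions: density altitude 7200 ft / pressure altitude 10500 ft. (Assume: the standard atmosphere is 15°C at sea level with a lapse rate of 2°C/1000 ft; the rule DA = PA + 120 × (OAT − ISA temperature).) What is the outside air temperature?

-33.5°C

Density altitude − pressure altitude = 7200 − 10500 = -3300 ft.
At 120 ft/°C that is an ISA deviation of -3300/120 = -27.5°C.
ISA temperature at 10500 ft = 15 − 2 × (10500/1000) = -6°C.
OAT = ISA + deviation = -6 + (-27.5) = -33.5°C.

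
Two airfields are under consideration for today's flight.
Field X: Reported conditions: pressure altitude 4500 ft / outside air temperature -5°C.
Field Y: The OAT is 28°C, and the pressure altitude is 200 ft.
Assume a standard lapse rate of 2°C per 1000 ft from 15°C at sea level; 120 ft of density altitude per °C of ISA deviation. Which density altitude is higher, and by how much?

Field X by 1372 ft

Field X: ISA temp = 6°C, deviation -11°C, DA = 4500 + 120 × (-11) = 3180 ft.
Field Y: ISA temp = 14.6°C, deviation +13.4°C, DA = 200 + 120 × 13.4 = 1808 ft.
Field X is higher by 3180 − 1808 = 1372 ft.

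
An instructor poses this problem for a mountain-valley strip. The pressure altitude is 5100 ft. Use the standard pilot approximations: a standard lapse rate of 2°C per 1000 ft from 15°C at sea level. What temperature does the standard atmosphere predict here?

4.8°C

ISA temperature = 15 − 2 × (5100/1000) = 15 − 10.2 = 4.8°C.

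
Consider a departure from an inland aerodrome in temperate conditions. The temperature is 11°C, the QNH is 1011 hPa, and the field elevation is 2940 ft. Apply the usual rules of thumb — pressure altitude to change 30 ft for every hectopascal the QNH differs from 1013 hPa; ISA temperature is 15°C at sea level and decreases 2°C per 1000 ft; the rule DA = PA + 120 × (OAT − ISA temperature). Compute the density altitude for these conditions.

Pressure altitude = 2940 + (1013 − 1011) × 30 = 2940 + (+60) = 3000 ft.
ISA temperature at 3000 ft = 15 − 2 × (3000/1000) = 9°C.
ISA deviation = 11 − 9 = +2°C.
Density altitude = 3000 + 120 × (2) = 3240 ft.

3240 ft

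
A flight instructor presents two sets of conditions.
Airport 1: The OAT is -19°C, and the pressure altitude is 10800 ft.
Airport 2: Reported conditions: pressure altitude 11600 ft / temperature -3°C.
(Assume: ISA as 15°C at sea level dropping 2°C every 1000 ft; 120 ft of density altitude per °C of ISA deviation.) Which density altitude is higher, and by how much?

Airport 2 by 2912 ft

Airport 1: ISA temp = -6.6°C, deviation -12.4°C, DA = 10800 + 120 × (-12.4) = 9312 ft.
Airport 2: ISA temp = -8.2°C, deviation +5.2°C, DA = 11600 + 120 × 5.2 = 12224 ft.
Airport 2 is higher by 12224 − 9312 = 2912 ft.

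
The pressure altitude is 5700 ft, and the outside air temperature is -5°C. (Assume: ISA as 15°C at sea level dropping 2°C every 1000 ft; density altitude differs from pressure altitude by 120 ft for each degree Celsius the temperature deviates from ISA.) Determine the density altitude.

4668 ft

ISA temperature at 5700 ft = 15 − 2 × (5700/1000) = 3.6°C.
ISA deviation = -5 − 3.6 = -8.6°C.
Density altitude = 5700 + 120 × (-8.6) = 5700 + (-1032) = 4668 ft.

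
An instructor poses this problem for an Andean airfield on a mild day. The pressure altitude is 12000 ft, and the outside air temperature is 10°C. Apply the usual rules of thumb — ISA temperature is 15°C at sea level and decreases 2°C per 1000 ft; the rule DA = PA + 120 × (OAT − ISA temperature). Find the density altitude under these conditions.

14280 ft

ISA temperature at 12000 ft = 15 − 2 × (12000/1000) = -9°C.
ISA deviation = 10 − (-9) = +19°C.
Density altitude = 12000 + 120 × (19) = 12000 + (+2280) = 14280 ft.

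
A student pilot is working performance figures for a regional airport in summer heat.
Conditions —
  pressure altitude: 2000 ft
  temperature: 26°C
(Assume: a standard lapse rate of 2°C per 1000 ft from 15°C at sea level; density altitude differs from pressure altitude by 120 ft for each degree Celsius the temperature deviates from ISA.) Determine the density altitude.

ISA temperature at 2000 ft = 15 − 2 × (2000/1000) = 11°C.
ISA deviation = 26 − 11 = +15°C.
Density altitude = 2000 + 120 × (15) = 2000 + (+1800) = 3800 ft.

3800 ft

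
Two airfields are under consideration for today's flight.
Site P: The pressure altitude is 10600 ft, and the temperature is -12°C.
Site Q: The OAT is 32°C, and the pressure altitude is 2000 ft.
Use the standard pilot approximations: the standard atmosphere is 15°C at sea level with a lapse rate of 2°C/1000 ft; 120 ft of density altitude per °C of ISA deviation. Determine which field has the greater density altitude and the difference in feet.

Site P by 5384 ft

Site P: ISA temp = -6.2°C, deviation -5.8°C, DA = 10600 + 120 × (-5.8) = 9904 ft.
Site Q: ISA temp = 11°C, deviation +21°C, DA = 2000 + 120 × 21 = 4520 ft.
Site P is higher by 9904 − 4520 = 5384 ft.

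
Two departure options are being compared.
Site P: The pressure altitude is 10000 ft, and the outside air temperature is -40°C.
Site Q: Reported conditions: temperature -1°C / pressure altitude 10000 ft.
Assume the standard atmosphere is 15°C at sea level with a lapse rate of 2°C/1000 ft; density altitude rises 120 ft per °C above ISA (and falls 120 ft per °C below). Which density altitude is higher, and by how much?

Site Q by 4680 ft

Site P: ISA temp = -5°C, deviation -35°C, DA = 10000 + 120 × (-35) = 5800 ft.
Site Q: ISA temp = -5°C, deviation +4°C, DA = 10000 + 120 × 4 = 10480 ft.
Site Q is higher by 10480 − 5800 = 4680 ft.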